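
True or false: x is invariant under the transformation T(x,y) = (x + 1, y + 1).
False

Substitute T(x,y) = (x + 1, y + 1) into the expression and compare with the original.

Original: x
After applying T: (x + 1) = x + 1

This differs from the original x (difference: 1), so the expression is NOT invariant.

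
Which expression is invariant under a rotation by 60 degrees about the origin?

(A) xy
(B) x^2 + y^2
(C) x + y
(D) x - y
B

A rotation by 60 degrees sends (x, y) to (x/2 - sqrt(3)y/2, sqrt(3)x/2 + y/2).
Substitute the transformed coordinates into each option and compare with the original:
(A) xy  ->  (x/2 - sqrt(3)y/2)(sqrt(3)x/2 + y/2) = sqrt(3)x^2/4 - xy/2 - sqrt(3)y^2/4   [differs from xy: not invariant]
(B) x^2 + y^2  ->  (x/2 - sqrt(3)y/2)^2 + (sqrt(3)x/2 + y/2)^2 = x^2 + y^2   [equals x^2 + y^2: invariant]
(C) x + y  ->  (x/2 - sqrt(3)y/2) + (sqrt(3)x/2 + y/2) = x/2 + sqrt(3)x/2 - sqrt(3)y/2 + y/2   [differs from x + y: not invariant]
(D) x - y  ->  (x/2 - sqrt(3)y/2) - (sqrt(3)x/2 + y/2) = -sqrt(3)x/2 + x/2 - sqrt(3)y/2 - y/2   [differs from x - y: not invariant]

Only option (B), x^2 + y^2, is unchanged by the transformation.
Geometrically, x^2 + y^2 is the squared distance from the origin, which every rotation about the origin preserves.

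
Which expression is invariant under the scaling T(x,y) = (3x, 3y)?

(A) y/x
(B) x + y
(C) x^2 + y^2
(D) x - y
A

Under the uniform scaling T(x,y) = (3x, 3y):
Substitute the transformed coordinates into each option and compare with the original:
(A) y/x  ->  (3y)/(3x) = y/x   [equals y/x: invariant]
(B) x + y  ->  (3x) + (3y) = 3x + 3y   [differs from x + y: not invariant]
(C) x^2 + y^2  ->  (3x)^2 + (3y)^2 = 9x^2 + 9y^2   [differs from x^2 + y^2: not invariant]
(D) x - y  ->  (3x) - (3y) = 3x - 3y   [differs from x - y: not invariant]

Only option (A), y/x, is unchanged by the transformation.
The common factor 3 cancels in a ratio of coordinates, while sums, products and sums of squares pick up factors of 3 or 9.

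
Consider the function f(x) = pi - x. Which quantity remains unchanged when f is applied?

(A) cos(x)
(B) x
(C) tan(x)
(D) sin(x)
D

For f(x) = pi - x:
sin(pi - x) = sin(x), so sine is invariant under this transformation.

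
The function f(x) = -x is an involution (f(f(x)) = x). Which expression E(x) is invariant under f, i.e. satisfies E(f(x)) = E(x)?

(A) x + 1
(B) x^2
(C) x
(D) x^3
B

Replace x by f(x) = -x in each option and simplify. As a quick numerical cross-check, also compare E(5) with E(f(5)) = E(-5).

(A) x + 1  ->  (-x) + 1 = 1 - x; check: E(5) = 6 but E(-5) = -4.   [not invariant]
(B) x^2  ->  (-x)^2, which simplifies back to x^2; check: E(5) = 25, E(-5) = 25.   [invariant]
(C) x  ->  (-x) = -x; check: E(5) = 5 but E(-5) = -5.   [not invariant]
(D) x^3  ->  (-x)^3 = -x^3; check: E(5) = 125 but E(-5) = -125.   [not invariant]

Only (B) is unchanged. E is symmetric under swapping x with f(x) = -x, which is exactly what an involution does.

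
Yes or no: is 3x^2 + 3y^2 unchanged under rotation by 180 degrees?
Yes

Applying rotation by 180 degrees: x' = x*cos(180 degrees) - y*sin(180 degrees) = -x, y' = x*sin(180 degrees) + y*cos(180 degrees) = -y

Substituting into 3x^2 + 3y^2:
3(-x)^2 + 3(-y)^2
= 3x^2 + 3y^2

This equals the original expression 3x^2 + 3y^2, so it IS invariant.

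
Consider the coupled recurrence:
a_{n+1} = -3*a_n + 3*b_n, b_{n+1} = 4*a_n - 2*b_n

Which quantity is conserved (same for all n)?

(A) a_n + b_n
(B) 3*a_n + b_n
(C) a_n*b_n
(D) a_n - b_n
A

Replace a_n by a_{n+1} = -3*a_n + 3*b_n and b_n by b_{n+1} = 4*a_n - 2*b_n in each option and simplify:
(A) a_n + b_n  ->  (-3*a_n + 3*b_n) + (4*a_n - 2*b_n) = a_n + b_n   [conserved]
(B) 3*a_n + b_n  ->  3*(-3*a_n + 3*b_n) + (4*a_n - 2*b_n) = -5*a_n + 7*b_n   [not conserved]
(C) a_n*b_n  ->  (-3*a_n + 3*b_n)*(4*a_n - 2*b_n) = -12*a_n^2 + 18*a_n*b_n - 6*b_n^2   [not conserved]
(D) a_n - b_n  ->  (-3*a_n + 3*b_n) - (4*a_n - 2*b_n) = -7*a_n + 5*b_n   [not conserved]

Only (A) a_n + b_n returns to itself after one step, so it is the conserved quantity.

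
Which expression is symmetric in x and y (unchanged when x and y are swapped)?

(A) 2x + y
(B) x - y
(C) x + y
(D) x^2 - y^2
C

A symmetric expression is unchanged when the variables are permuted; here the transformation to test is the swap (x, y) -> (y, x).
Substitute the transformed coordinates into each option and compare with the original:
(A) 2x + y  ->  2(y) + (x) = x + 2y   [differs from 2x + y: not invariant]
(B) x - y  ->  (y) - (x) = -x + y   [differs from x - y: not invariant]
(C) x + y  ->  (y) + (x) = x + y   [equals x + y: invariant]
(D) x^2 - y^2  ->  (y)^2 - (x)^2 = -x^2 + y^2   [differs from x^2 - y^2: not invariant]

Only option (C), x + y, is unchanged by the transformation.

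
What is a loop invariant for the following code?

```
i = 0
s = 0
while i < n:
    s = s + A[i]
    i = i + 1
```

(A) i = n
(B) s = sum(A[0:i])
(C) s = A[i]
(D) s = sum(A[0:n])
B

A loop invariant must hold before the first iteration and be re-established by every execution of the body.

(B) s = sum(A[0:i]): Initially i = 0 and s = 0 = sum of the empty slice A[0:0]. If s = sum(A[0:i]) holds at the top of an iteration, the body sets s to sum(A[0:i]) + A[i] = sum(A[0:i+1]) and then i to i+1, so s = sum(A[0:i]) holds again. At exit i = n, giving s = sum(A[0:n]).

The other options fail:
(A) i = n: false initially (i = 0); it is the exit condition, not an invariant.
(C) s = A[i]: after the first iteration s = A[0] but i = 1, so s = A[i] compares s with the wrong element (and fails in general).
(D) s = sum(A[0:n]): false before the loop (s = 0, not the full sum) -- it only becomes true at exit.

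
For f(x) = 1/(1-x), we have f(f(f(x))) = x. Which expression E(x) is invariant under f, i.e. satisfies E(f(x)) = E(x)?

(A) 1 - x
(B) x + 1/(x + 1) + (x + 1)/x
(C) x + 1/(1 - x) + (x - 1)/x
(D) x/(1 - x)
C

Replace x by f(x) = 1/(1 - x) in each option and simplify. As a quick numerical cross-check, also compare E(5) with E(f(5)) = E(-1/4).

(A) 1 - x  ->  1 - (1/(1 - x)) = x/(x - 1); check: E(5) = -4 but E(-1/4) = 5/4.   [not invariant]
(B) x + 1/(x + 1) + (x + 1)/x  ->  (1/(1 - x)) + 1/((1/(1 - x)) + 1) + ((1/(1 - x)) + 1)/(1/(1 - x)) = (-x^3 + 6x^2 - 11x + 7)/(x^2 - 3x + 2); check: E(5) = 191/30 but E(-1/4) = -23/12.   [not invariant]
(C) x + 1/(1 - x) + (x - 1)/x  ->  (1/(1 - x)) + 1/(1 - (1/(1 - x))) + ((1/(1 - x)) - 1)/(1/(1 - x)), which simplifies back to x + 1/(1 - x) + (x - 1)/x; check: E(5) = 111/20, E(-1/4) = 111/20.   [invariant]
(D) x/(1 - x)  ->  (1/(1 - x))/(1 - (1/(1 - x))) = -1/x; check: E(5) = -5/4 but E(-1/4) = -1/5.   [not invariant]

Only (C) is unchanged. Indeed f(f(x)) = 1/(1 - 1/(1-x)) = (1-x)/(-x) = (x-1)/x, so E(x) = x + f(x) + f(f(x)) is the sum over the whole 3-cycle; applying f just permutes the three terms cyclically (x -> f(x) -> f(f(x)) -> x), leaving the sum unchanged.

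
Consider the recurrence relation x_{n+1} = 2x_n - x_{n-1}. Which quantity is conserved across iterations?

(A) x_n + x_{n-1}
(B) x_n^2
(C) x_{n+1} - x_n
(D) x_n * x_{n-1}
C

For the recurrence x_{n+1} = 2x_n - x_{n-1}:

If x_{n+1} = 2x_n - x_{n-1}, then:
x_{n+1} - x_n = x_n - x_{n-1}
The first difference is constant throughout the sequence.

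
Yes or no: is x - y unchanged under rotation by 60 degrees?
No

Applying rotation by 60 degrees: x' = x*cos(60 degrees) - y*sin(60 degrees) = x/2 - sqrt(3)y/2, y' = x*sin(60 degrees) + y*cos(60 degrees) = sqrt(3)x/2 + y/2

Substituting into x - y:
(x/2 - sqrt(3)y/2) - (sqrt(3)x/2 + y/2)
= -sqrt(3)x/2 + x/2 - sqrt(3)y/2 - y/2

This differs from the original expression x - y, so it is NOT invariant.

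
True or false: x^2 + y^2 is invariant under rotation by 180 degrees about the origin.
True

Applying rotation by 180 degrees: x' = x*cos(180 degrees) - y*sin(180 degrees) = -x, y' = x*sin(180 degrees) + y*cos(180 degrees) = -y

Substituting into x^2 + y^2:
(-x)^2 + (-y)^2
= x^2 + y^2

This equals the original expression x^2 + y^2, so it IS invariant.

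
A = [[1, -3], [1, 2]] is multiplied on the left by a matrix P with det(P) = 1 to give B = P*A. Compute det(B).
5

By the multiplicative property of determinants, det(B) = det(P*A) = det(P) * det(A) = det(A),
so the determinant is invariant under multiplication by any determinant-1 matrix; we just need det(A).

det(A) = (1)(2) - (-3)(1) = 2 - (-3) = 5

Therefore det(B) = 1 * 5 = 5.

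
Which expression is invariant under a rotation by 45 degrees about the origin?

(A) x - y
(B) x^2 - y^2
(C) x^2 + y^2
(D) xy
C

A rotation by 45 degrees sends (x, y) to (sqrt(2)x/2 - sqrt(2)y/2, sqrt(2)x/2 + sqrt(2)y/2).
Substitute the transformed coordinates into each option and compare with the original:
(A) x - y  ->  (sqrt(2)x/2 - sqrt(2)y/2) - (sqrt(2)x/2 + sqrt(2)y/2) = -sqrt(2)y   [differs from x - y: not invariant]
(B) x^2 - y^2  ->  (sqrt(2)x/2 - sqrt(2)y/2)^2 - (sqrt(2)x/2 + sqrt(2)y/2)^2 = -2xy   [differs from x^2 - y^2: not invariant]
(C) x^2 + y^2  ->  (sqrt(2)x/2 - sqrt(2)y/2)^2 + (sqrt(2)x/2 + sqrt(2)y/2)^2 = x^2 + y^2   [equals x^2 + y^2: invariant]
(D) xy  ->  (sqrt(2)x/2 - sqrt(2)y/2)(sqrt(2)x/2 + sqrt(2)y/2) = x^2/2 - y^2/2   [differs from xy: not invariant]

Only option (C), x^2 + y^2, is unchanged by the transformation.
Geometrically, x^2 + y^2 is the squared distance from the origin, which every rotation about the origin preserves.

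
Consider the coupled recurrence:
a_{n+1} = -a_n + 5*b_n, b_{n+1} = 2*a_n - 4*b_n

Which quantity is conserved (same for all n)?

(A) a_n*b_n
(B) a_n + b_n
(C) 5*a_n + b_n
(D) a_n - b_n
B

Replace a_n by a_{n+1} = -a_n + 5*b_n and b_n by b_{n+1} = 2*a_n - 4*b_n in each option and simplify:
(A) a_n*b_n  ->  (-a_n + 5*b_n)*(2*a_n - 4*b_n) = -2*a_n^2 + 14*a_n*b_n - 20*b_n^2   [not conserved]
(B) a_n + b_n  ->  (-a_n + 5*b_n) + (2*a_n - 4*b_n) = a_n + b_n   [conserved]
(C) 5*a_n + b_n  ->  5*(-a_n + 5*b_n) + (2*a_n - 4*b_n) = -3*a_n + 21*b_n   [not conserved]
(D) a_n - b_n  ->  (-a_n + 5*b_n) - (2*a_n - 4*b_n) = -3*a_n + 9*b_n   [not conserved]

Only (B) a_n + b_n returns to itself after one step, so it is the conserved quantity.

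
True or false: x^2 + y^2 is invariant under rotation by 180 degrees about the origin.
True

Applying rotation by 180 degrees: x' = x*cos(180 degrees) - y*sin(180 degrees) = -x, y' = x*sin(180 degrees) + y*cos(180 degrees) = -y

Substituting into x^2 + y^2:
(-x)^2 + (-y)^2
= x^2 + y^2

This equals the original expression x^2 + y^2, so it IS invariant.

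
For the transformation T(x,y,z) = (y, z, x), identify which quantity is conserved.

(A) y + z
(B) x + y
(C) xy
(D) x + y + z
D

Apply T(x,y,z) = (y, z, x) to each option, i.e. replace (x, y, z) by the transformed coordinates.
Substitute the transformed coordinates into each option and compare with the original:
(A) y + z  ->  (z) + (x) = x + z   [differs from y + z: not invariant]
(B) x + y  ->  (y) + (z) = y + z   [differs from x + y: not invariant]
(C) xy  ->  (y)(z) = yz   [differs from xy: not invariant]
(D) x + y + z  ->  (y) + (z) + (x) = x + y + z   [equals x + y + z: invariant]

Only option (D), x + y + z, is unchanged by the transformation.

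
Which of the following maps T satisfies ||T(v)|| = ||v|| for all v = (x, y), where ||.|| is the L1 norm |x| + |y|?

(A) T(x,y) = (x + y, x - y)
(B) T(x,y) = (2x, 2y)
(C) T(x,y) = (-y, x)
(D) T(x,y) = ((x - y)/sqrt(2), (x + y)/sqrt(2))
C

A transformation preserves a norm if ||T(v)|| = ||v|| for every v; a single vector where the norm changes rules an option out.

(A) T(x,y) = (x + y, x - y): v = (1, 0) has norm |1| + |0| = 1, but T(v) = (1, 1) has norm 2 -- not preserved.
(B) T(x,y) = (2x, 2y): v = (1, 0) has norm |1| + |0| = 1, but T(v) = (2, 0) has norm 2 -- not preserved.
(C) T(x,y) = (-y, x): preserves the norm -- it only permutes the coordinates and/or flips signs, which leaves |x| + |y| unchanged.
(D) T(x,y) = ((x - y)/sqrt(2), (x + y)/sqrt(2)): v = (1, 0) has norm |1| + |0| = 1, but T(v) = (sqrt(2)/2, sqrt(2)/2) has norm sqrt(2) -- not preserved.

Therefore the answer is (C).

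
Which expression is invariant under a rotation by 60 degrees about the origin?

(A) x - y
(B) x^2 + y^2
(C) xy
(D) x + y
B

A rotation by 60 degrees sends (x, y) to (x/2 - sqrt(3)y/2, sqrt(3)x/2 + y/2).
Substitute the transformed coordinates into each option and compare with the original:
(A) x - y  ->  (x/2 - sqrt(3)y/2) - (sqrt(3)x/2 + y/2) = -sqrt(3)x/2 + x/2 - sqrt(3)y/2 - y/2   [differs from x - y: not invariant]
(B) x^2 + y^2  ->  (x/2 - sqrt(3)y/2)^2 + (sqrt(3)x/2 + y/2)^2 = x^2 + y^2   [equals x^2 + y^2: invariant]
(C) xy  ->  (x/2 - sqrt(3)y/2)(sqrt(3)x/2 + y/2) = sqrt(3)x^2/4 - xy/2 - sqrt(3)y^2/4   [differs from xy: not invariant]
(D) x + y  ->  (x/2 - sqrt(3)y/2) + (sqrt(3)x/2 + y/2) = x/2 + sqrt(3)x/2 - sqrt(3)y/2 + y/2   [differs from x + y: not invariant]

Only option (B), x^2 + y^2, is unchanged by the transformation.
Geometrically, x^2 + y^2 is the squared distance from the origin, which every rotation about the origin preserves.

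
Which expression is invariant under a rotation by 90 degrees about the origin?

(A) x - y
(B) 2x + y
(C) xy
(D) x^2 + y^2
D

A rotation by 90 degrees sends (x, y) to (-y, x).
Substitute the transformed coordinates into each option and compare with the original:
(A) x - y  ->  (-y) - (x) = -x - y   [differs from x - y: not invariant]
(B) 2x + y  ->  2(-y) + (x) = x - 2y   [differs from 2x + y: not invariant]
(C) xy  ->  (-y)(x) = -xy   [differs from xy: not invariant]
(D) x^2 + y^2  ->  (-y)^2 + (x)^2 = x^2 + y^2   [equals x^2 + y^2: invariant]

Only option (D), x^2 + y^2, is unchanged by the transformation.
Geometrically, x^2 + y^2 is the squared distance from the origin, which every rotation about the origin preserves.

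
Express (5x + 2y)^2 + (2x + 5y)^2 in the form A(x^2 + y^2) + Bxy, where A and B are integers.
29(x^2 + y^2) + 40xy

Expanding: (5x + 2y)^2 = 25x^2 + 20xy + 4y^2
(2x + 5y)^2 = 4x^2 + 20xy + 25y^2
Sum = (25+4)(x^2+y^2) + 40xy = 29(x^2 + y^2) + 40xy
This is symmetric in x and y.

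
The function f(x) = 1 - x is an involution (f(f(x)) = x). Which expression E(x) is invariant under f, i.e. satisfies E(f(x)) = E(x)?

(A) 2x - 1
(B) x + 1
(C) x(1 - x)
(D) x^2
C

Replace x by f(x) = 1 - x in each option and simplify. As a quick numerical cross-check, also compare E(5) with E(f(5)) = E(-4).

(A) 2x - 1  ->  2(1 - x) - 1 = 1 - 2x; check: E(5) = 9 but E(-4) = -9.   [not invariant]
(B) x + 1  ->  (1 - x) + 1 = 2 - x; check: E(5) = 6 but E(-4) = -3.   [not invariant]
(C) x(1 - x)  ->  (1 - x)(1 - (1 - x)), which simplifies back to x(1 - x); check: E(5) = -20, E(-4) = -20.   [invariant]
(D) x^2  ->  (1 - x)^2 = (x - 1)^2; check: E(5) = 25 but E(-4) = 16.   [not invariant]

Only (C) is unchanged. E is symmetric under swapping x with f(x) = 1 - x, which is exactly what an involution does.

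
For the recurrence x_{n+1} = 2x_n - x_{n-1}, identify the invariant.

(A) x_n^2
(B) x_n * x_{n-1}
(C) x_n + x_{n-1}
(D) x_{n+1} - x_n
D

For the recurrence x_{n+1} = 2x_n - x_{n-1}:

If x_{n+1} = 2x_n - x_{n-1}, then:
x_{n+1} - x_n = x_n - x_{n-1}
The first difference is constant throughout the sequence.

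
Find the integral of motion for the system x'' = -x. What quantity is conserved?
E = (x')^2 + x^2

Multiply the equation by x':
x' * x'' = -x * x'
The left side is d/dt[(x')^2/2] and the right side is d/dt[-x^2/2], so
d/dt[(x')^2/2 + x^2/2] = 0, i.e. (x')^2/2 + x^2/2 = constant.
Multiplying by 2, the integral of motion is E = (x')^2 + x^2.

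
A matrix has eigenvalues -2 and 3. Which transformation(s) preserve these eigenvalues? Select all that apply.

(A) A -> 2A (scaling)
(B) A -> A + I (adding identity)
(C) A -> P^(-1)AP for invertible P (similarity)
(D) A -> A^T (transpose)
C and D

Eigenvalues are preserved by:
1. Similarity transformations: A -> P^(-1)AP (same characteristic polynomial)
2. Transpose: A^T has the same eigenvalues as A

Eigenvalues are NOT preserved by:
- Adding identity: eigenvalues become -2+1, 3+1
- Scaling: eigenvalues become -4, 6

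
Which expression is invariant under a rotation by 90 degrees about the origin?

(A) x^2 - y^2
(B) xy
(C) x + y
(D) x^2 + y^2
D

A rotation by 90 degrees sends (x, y) to (-y, x).
Substitute the transformed coordinates into each option and compare with the original:
(A) x^2 - y^2  ->  (-y)^2 - (x)^2 = -x^2 + y^2   [differs from x^2 - y^2: not invariant]
(B) xy  ->  (-y)(x) = -xy   [differs from xy: not invariant]
(C) x + y  ->  (-y) + (x) = x - y   [differs from x + y: not invariant]
(D) x^2 + y^2  ->  (-y)^2 + (x)^2 = x^2 + y^2   [equals x^2 + y^2: invariant]

Only option (D), x^2 + y^2, is unchanged by the transformation.
Geometrically, x^2 + y^2 is the squared distance from the origin, which every rotation about the origin preserves.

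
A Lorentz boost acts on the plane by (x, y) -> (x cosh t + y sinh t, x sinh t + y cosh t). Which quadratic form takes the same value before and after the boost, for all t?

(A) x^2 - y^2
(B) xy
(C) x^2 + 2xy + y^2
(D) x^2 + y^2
A

Write x' = x cosh t + y sinh t, y' = x sinh t + y cosh t and substitute into each option:
(A) x^2 - y^2: (x cosh t + y sinh t)^2 - (x sinh t + y cosh t)^2 = x^2(cosh^2 t - sinh^2 t) + 2xy(cosh t sinh t - sinh t cosh t) + y^2(sinh^2 t - cosh^2 t) = x^2 - y^2   [invariant, using cosh^2 t - sinh^2 t = 1]
(B) xy: (x cosh t + y sinh t)(x sinh t + y cosh t) = xy(cosh^2 t + sinh^2 t) + (x^2 + y^2) sinh t cosh t = xy cosh 2t + (x^2 + y^2)(sinh 2t)/2   [not invariant for t != 0]
(C) x^2 + 2xy + y^2: (x' + y')^2 with x' + y' = (x + y)(cosh t + sinh t) = (x + y)e^t, so it becomes (x + y)^2 e^(2t)   [not invariant for t != 0]
(D) x^2 + y^2: (x cosh t + y sinh t)^2 + (x sinh t + y cosh t)^2 = (x^2 + y^2)(cosh^2 t + sinh^2 t) + 4xy sinh t cosh t = (x^2 + y^2) cosh 2t + 2xy sinh 2t   [not invariant for t != 0]

Only (A) x^2 - y^2 is unchanged; it is the Minkowski form preserved by Lorentz boosts, just as x^2 + y^2 is preserved by ordinary rotations.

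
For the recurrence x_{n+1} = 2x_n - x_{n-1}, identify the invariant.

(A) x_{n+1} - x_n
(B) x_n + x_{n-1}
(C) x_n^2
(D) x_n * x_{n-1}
A

For the recurrence x_{n+1} = 2x_n - x_{n-1}:

If x_{n+1} = 2x_n - x_{n-1}, then:
x_{n+1} - x_n = x_n - x_{n-1}
The first difference is constant throughout the sequence.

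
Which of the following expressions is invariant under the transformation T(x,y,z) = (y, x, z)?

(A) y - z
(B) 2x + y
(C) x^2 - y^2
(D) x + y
D

Apply T(x,y,z) = (y, x, z) to each option, i.e. replace (x, y, z) by the transformed coordinates.
Substitute the transformed coordinates into each option and compare with the original:
(A) y - z  ->  (x) - (z) = x - z   [differs from y - z: not invariant]
(B) 2x + y  ->  2(y) + (x) = x + 2y   [differs from 2x + y: not invariant]
(C) x^2 - y^2  ->  (y)^2 - (x)^2 = -x^2 + y^2   [differs from x^2 - y^2: not invariant]
(D) x + y  ->  (y) + (x) = x + y   [equals x + y: invariant]

Only option (D), x + y, is unchanged by the transformation.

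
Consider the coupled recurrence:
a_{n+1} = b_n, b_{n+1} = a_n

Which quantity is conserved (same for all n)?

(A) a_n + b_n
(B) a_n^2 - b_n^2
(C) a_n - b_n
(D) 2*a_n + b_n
A

Replace a_n by a_{n+1} = b_n and b_n by b_{n+1} = a_n in each option and simplify:
(A) a_n + b_n  ->  (b_n) + (a_n) = a_n + b_n   [conserved]
(B) a_n^2 - b_n^2  ->  (b_n)^2 - (a_n)^2 = -a_n^2 + b_n^2   [not conserved]
(C) a_n - b_n  ->  (b_n) - (a_n) = -a_n + b_n   [not conserved]
(D) 2*a_n + b_n  ->  2*(b_n) + (a_n) = a_n + 2*b_n   [not conserved]

Only (A) a_n + b_n returns to itself after one step, so it is the conserved quantity.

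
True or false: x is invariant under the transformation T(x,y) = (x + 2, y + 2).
False

Substitute T(x,y) = (x + 2, y + 2) into the expression and compare with the original.

Original: x
After applying T: (x + 2) = x + 2

This differs from the original x (difference: 2), so the expression is NOT invariant.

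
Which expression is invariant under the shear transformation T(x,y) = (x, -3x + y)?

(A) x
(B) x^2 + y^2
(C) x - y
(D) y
A

Under the shear T(x,y) = (x, -3x + y):
Substitute the transformed coordinates into each option and compare with the original:
(A) x  ->  (x) = x   [equals x: invariant]
(B) x^2 + y^2  ->  (x)^2 + (-3x + y)^2 = 10x^2 - 6xy + y^2   [differs from x^2 + y^2: not invariant]
(C) x - y  ->  (x) - (-3x + y) = 4x - y   [differs from x - y: not invariant]
(D) y  ->  (-3x + y) = -3x + y   [differs from y: not invariant]

Only option (A), x, is unchanged by the transformation.
A vertical shear moves points parallel to the y-axis, so the x-coordinate (and any function of x alone) is unchanged.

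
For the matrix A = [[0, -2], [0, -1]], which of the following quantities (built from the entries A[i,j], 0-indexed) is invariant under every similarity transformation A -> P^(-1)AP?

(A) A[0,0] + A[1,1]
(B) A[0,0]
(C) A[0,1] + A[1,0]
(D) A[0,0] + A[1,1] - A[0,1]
A

A[0,0] + A[1,1] is the trace of A. By the cyclic property of the trace, tr(P^(-1)AP) = tr(APP^(-1)) = tr(A), so it is the same for every matrix similar to A.

The other combinations are not similarity invariants. For example, take P = [[2, 1], [1, 1]] (det P = 1), so P^(-1) = [[1, -1], [-1, 2]] and
B = P^(-1)AP = [[-1, -1], [0, 0]].
Evaluating each option on A and on B:
(A) A[0,0] + A[1,1]: -1 for A, -1 for B -> unchanged
(B) A[0,0]: 0 for A, -1 for B -> changes
(C) A[0,1] + A[1,0]: -2 for A, -1 for B -> changes
(D) A[0,0] + A[1,1] - A[0,1]: 1 for A, 0 for B -> changes

Only (A) A[0,0] + A[1,1] = -1 survives (and it does so for every P, not just this one), so it is the invariant.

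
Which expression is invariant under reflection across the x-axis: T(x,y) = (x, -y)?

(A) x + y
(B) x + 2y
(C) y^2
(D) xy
C

The map is reflection across the x-axis: T(x,y) = (x, -y).
Substitute the transformed coordinates into each option and compare with the original:
(A) x + y  ->  (x) + (-y) = x - y   [differs from x + y: not invariant]
(B) x + 2y  ->  (x) + 2(-y) = x - 2y   [differs from x + 2y: not invariant]
(C) y^2  ->  (-y)^2 = y^2   [equals y^2: invariant]
(D) xy  ->  (x)(-y) = -xy   [differs from xy: not invariant]

Only option (C), y^2, is unchanged by the transformation.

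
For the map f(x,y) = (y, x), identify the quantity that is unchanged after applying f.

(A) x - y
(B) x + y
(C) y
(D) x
B

For f(x,y) = (y, x):
After applying f: x' = y, y' = x. So x' + y' = y + x = x + y.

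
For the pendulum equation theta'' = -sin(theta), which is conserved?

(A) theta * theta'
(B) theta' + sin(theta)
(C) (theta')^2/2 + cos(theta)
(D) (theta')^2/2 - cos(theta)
D

A first integral I satisfies dI/dt = 0 along every solution. Differentiate each option and use the equation of motion:
(A) d/dt[theta * theta'] = (theta')^2 + theta theta'' = (theta')^2 - theta sin(theta), not identically 0
(B) d/dt[theta' + sin(theta)] = theta'' + cos(theta) theta' = -sin(theta) + theta' cos(theta), not identically 0
(C) d/dt[(theta')^2/2 + cos(theta)] = theta' theta'' - sin(theta) theta' = -2 theta' sin(theta), not identically 0
(D) d/dt[(theta')^2/2 - cos(theta)] = theta' theta'' + sin(theta) theta' = theta'(-sin(theta)) + theta' sin(theta) = 0

Only (D) has zero time-derivative. This is the total energy: kinetic (theta')^2/2 plus potential -cos(theta).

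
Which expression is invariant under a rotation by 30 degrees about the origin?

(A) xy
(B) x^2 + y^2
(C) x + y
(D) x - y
B

A rotation by 30 degrees sends (x, y) to (sqrt(3)x/2 - y/2, x/2 + sqrt(3)y/2).
Substitute the transformed coordinates into each option and compare with the original:
(A) xy  ->  (sqrt(3)x/2 - y/2)(x/2 + sqrt(3)y/2) = sqrt(3)x^2/4 + xy/2 - sqrt(3)y^2/4   [differs from xy: not invariant]
(B) x^2 + y^2  ->  (sqrt(3)x/2 - y/2)^2 + (x/2 + sqrt(3)y/2)^2 = x^2 + y^2   [equals x^2 + y^2: invariant]
(C) x + y  ->  (sqrt(3)x/2 - y/2) + (x/2 + sqrt(3)y/2) = x/2 + sqrt(3)x/2 - y/2 + sqrt(3)y/2   [differs from x + y: not invariant]
(D) x - y  ->  (sqrt(3)x/2 - y/2) - (x/2 + sqrt(3)y/2) = -x/2 + sqrt(3)x/2 - sqrt(3)y/2 - y/2   [differs from x - y: not invariant]

Only option (B), x^2 + y^2, is unchanged by the transformation.
Geometrically, x^2 + y^2 is the squared distance from the origin, which every rotation about the origin preserves.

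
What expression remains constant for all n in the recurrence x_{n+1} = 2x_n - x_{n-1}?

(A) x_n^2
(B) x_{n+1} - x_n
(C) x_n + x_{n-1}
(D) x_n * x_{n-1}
B

For the recurrence x_{n+1} = 2x_n - x_{n-1}:

If x_{n+1} = 2x_n - x_{n-1}, then:
x_{n+1} - x_n = x_n - x_{n-1}
The first difference is constant throughout the sequence.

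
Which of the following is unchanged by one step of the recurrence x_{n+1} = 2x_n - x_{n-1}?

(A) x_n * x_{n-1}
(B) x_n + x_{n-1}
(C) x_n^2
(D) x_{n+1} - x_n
D

For the recurrence x_{n+1} = 2x_n - x_{n-1}:

If x_{n+1} = 2x_n - x_{n-1}, then:
x_{n+1} - x_n = x_n - x_{n-1}
The first difference is constant throughout the sequence.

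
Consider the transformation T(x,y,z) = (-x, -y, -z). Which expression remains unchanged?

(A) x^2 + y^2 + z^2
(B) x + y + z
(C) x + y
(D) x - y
A

Apply T(x,y,z) = (-x, -y, -z) to each option, i.e. replace (x, y, z) by the transformed coordinates.
Substitute the transformed coordinates into each option and compare with the original:
(A) x^2 + y^2 + z^2  ->  (-x)^2 + (-y)^2 + (-z)^2 = x^2 + y^2 + z^2   [equals x^2 + y^2 + z^2: invariant]
(B) x + y + z  ->  (-x) + (-y) + (-z) = -x - y - z   [differs from x + y + z: not invariant]
(C) x + y  ->  (-x) + (-y) = -x - y   [differs from x + y: not invariant]
(D) x - y  ->  (-x) - (-y) = -x + y   [differs from x - y: not invariant]

Only option (A), x^2 + y^2 + z^2, is unchanged by the transformation.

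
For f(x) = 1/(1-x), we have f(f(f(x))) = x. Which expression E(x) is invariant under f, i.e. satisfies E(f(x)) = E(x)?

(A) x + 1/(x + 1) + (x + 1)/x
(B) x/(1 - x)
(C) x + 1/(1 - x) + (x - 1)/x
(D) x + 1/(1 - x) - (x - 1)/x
C

Replace x by f(x) = 1/(1 - x) in each option and simplify. As a quick numerical cross-check, also compare E(4) with E(f(4)) = E(-1/3).

(A) x + 1/(x + 1) + (x + 1)/x  ->  (1/(1 - x)) + 1/((1/(1 - x)) + 1) + ((1/(1 - x)) + 1)/(1/(1 - x)) = (-x^3 + 6x^2 - 11x + 7)/(x^2 - 3x + 2); check: E(4) = 109/20 but E(-1/3) = -5/6.   [not invariant]
(B) x/(1 - x)  ->  (1/(1 - x))/(1 - (1/(1 - x))) = -1/x; check: E(4) = -4/3 but E(-1/3) = -1/4.   [not invariant]
(C) x + 1/(1 - x) + (x - 1)/x  ->  (1/(1 - x)) + 1/(1 - (1/(1 - x))) + ((1/(1 - x)) - 1)/(1/(1 - x)), which simplifies back to x + 1/(1 - x) + (x - 1)/x; check: E(4) = 53/12, E(-1/3) = 53/12.   [invariant]
(D) x + 1/(1 - x) - (x - 1)/x  ->  (1/(1 - x)) + 1/(1 - (1/(1 - x))) - ((1/(1 - x)) - 1)/(1/(1 - x)) = (x^2(1 - x) - x + (x - 1)^2)/(x(x - 1)); check: E(4) = 35/12 but E(-1/3) = -43/12.   [not invariant]

Only (C) is unchanged. Indeed f(f(x)) = 1/(1 - 1/(1-x)) = (1-x)/(-x) = (x-1)/x, so E(x) = x + f(x) + f(f(x)) is the sum over the whole 3-cycle; applying f just permutes the three terms cyclically (x -> f(x) -> f(f(x)) -> x), leaving the sum unchanged.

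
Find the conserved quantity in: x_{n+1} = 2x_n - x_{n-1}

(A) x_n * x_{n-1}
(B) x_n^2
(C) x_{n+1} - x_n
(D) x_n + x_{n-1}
C

For the recurrence x_{n+1} = 2x_n - x_{n-1}:

If x_{n+1} = 2x_n - x_{n-1}, then:
x_{n+1} - x_n = x_n - x_{n-1}
The first difference is constant throughout the sequence.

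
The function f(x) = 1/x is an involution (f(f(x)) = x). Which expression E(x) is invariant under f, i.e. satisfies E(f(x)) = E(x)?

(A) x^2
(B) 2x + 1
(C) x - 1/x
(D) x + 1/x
D

Replace x by f(x) = 1/x in each option and simplify. As a quick numerical cross-check, also compare E(4) with E(f(4)) = E(1/4).

(A) x^2  ->  (1/x)^2 = x^(-2); check: E(4) = 16 but E(1/4) = 1/16.   [not invariant]
(B) 2x + 1  ->  2(1/x) + 1 = (x + 2)/x; check: E(4) = 9 but E(1/4) = 3/2.   [not invariant]
(C) x - 1/x  ->  (1/x) - 1/(1/x) = -x + 1/x; check: E(4) = 15/4 but E(1/4) = -15/4.   [not invariant]
(D) x + 1/x  ->  (1/x) + 1/(1/x), which simplifies back to x + 1/x; check: E(4) = 17/4, E(1/4) = 17/4.   [invariant]

Only (D) is unchanged. E is symmetric under swapping x with f(x) = 1/x, which is exactly what an involution does.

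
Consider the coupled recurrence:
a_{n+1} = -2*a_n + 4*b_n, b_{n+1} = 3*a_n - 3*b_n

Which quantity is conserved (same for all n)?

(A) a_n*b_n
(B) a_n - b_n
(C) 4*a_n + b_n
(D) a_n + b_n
D

Replace a_n by a_{n+1} = -2*a_n + 4*b_n and b_n by b_{n+1} = 3*a_n - 3*b_n in each option and simplify:
(A) a_n*b_n  ->  (-2*a_n + 4*b_n)*(3*a_n - 3*b_n) = -6*a_n^2 + 18*a_n*b_n - 12*b_n^2   [not conserved]
(B) a_n - b_n  ->  (-2*a_n + 4*b_n) - (3*a_n - 3*b_n) = -5*a_n + 7*b_n   [not conserved]
(C) 4*a_n + b_n  ->  4*(-2*a_n + 4*b_n) + (3*a_n - 3*b_n) = -5*a_n + 13*b_n   [not conserved]
(D) a_n + b_n  ->  (-2*a_n + 4*b_n) + (3*a_n - 3*b_n) = a_n + b_n   [conserved]

Only (D) a_n + b_n returns to itself after one step, so it is the conserved quantity.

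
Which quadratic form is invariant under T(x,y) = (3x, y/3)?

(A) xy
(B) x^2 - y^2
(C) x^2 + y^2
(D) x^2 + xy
A

T multiplies x by 3 and divides y by 3.
Substitute the transformed coordinates into each option and compare with the original:
(A) xy  ->  (3x)(y/3) = xy   [equals xy: invariant]
(B) x^2 - y^2  ->  (3x)^2 - (y/3)^2 = 9x^2 - y^2/9   [differs from x^2 - y^2: not invariant]
(C) x^2 + y^2  ->  (3x)^2 + (y/3)^2 = 9x^2 + y^2/9   [differs from x^2 + y^2: not invariant]
(D) x^2 + xy  ->  (3x)^2 + (3x)(y/3) = 9x^2 + xy   [differs from x^2 + xy: not invariant]

Only option (A), xy, is unchanged by the transformation.
The factors 3 and 1/3 cancel only in the pure product xy.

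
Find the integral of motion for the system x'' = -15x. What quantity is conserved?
E = (x')^2 + 15x^2

Multiply the equation by x':
x' * x'' = -15x * x'
The left side is d/dt[(x')^2/2] and the right side is d/dt[-15x^2/2], so
d/dt[(x')^2/2 + 15x^2/2] = 0, i.e. (x')^2/2 + 15x^2/2 = constant.
Multiplying by 2, the integral of motion is E = (x')^2 + 15x^2.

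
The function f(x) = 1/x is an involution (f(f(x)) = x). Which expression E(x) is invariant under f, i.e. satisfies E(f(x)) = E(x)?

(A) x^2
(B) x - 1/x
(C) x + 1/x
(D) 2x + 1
C

Replace x by f(x) = 1/x in each option and simplify. As a quick numerical cross-check, also compare E(4) with E(f(4)) = E(1/4).

(A) x^2  ->  (1/x)^2 = x^(-2); check: E(4) = 16 but E(1/4) = 1/16.   [not invariant]
(B) x - 1/x  ->  (1/x) - 1/(1/x) = -x + 1/x; check: E(4) = 15/4 but E(1/4) = -15/4.   [not invariant]
(C) x + 1/x  ->  (1/x) + 1/(1/x), which simplifies back to x + 1/x; check: E(4) = 17/4, E(1/4) = 17/4.   [invariant]
(D) 2x + 1  ->  2(1/x) + 1 = (x + 2)/x; check: E(4) = 9 but E(1/4) = 3/2.   [not invariant]

Only (C) is unchanged. E is symmetric under swapping x with f(x) = 1/x, which is exactly what an involution does.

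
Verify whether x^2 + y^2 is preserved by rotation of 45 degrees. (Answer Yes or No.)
Yes

Applying rotation by 45 degrees: x' = x*cos(45 degrees) - y*sin(45 degrees) = sqrt(2)x/2 - sqrt(2)y/2, y' = x*sin(45 degrees) + y*cos(45 degrees) = sqrt(2)x/2 + sqrt(2)y/2

Substituting into x^2 + y^2:
(sqrt(2)x/2 - sqrt(2)y/2)^2 + (sqrt(2)x/2 + sqrt(2)y/2)^2
= x^2 + y^2

This equals the original expression x^2 + y^2, so it IS invariant.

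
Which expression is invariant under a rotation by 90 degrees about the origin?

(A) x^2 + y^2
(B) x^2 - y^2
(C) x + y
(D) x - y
A

A rotation by 90 degrees sends (x, y) to (-y, x).
Substitute the transformed coordinates into each option and compare with the original:
(A) x^2 + y^2  ->  (-y)^2 + (x)^2 = x^2 + y^2   [equals x^2 + y^2: invariant]
(B) x^2 - y^2  ->  (-y)^2 - (x)^2 = -x^2 + y^2   [differs from x^2 - y^2: not invariant]
(C) x + y  ->  (-y) + (x) = x - y   [differs from x + y: not invariant]
(D) x - y  ->  (-y) - (x) = -x - y   [differs from x - y: not invariant]

Only option (A), x^2 + y^2, is unchanged by the transformation.
Geometrically, x^2 + y^2 is the squared distance from the origin, which every rotation about the origin preserves.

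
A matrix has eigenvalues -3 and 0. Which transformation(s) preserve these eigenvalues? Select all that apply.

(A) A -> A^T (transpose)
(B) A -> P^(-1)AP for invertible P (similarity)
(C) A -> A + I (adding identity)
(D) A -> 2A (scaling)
A and B

Eigenvalues are preserved by:
1. Similarity transformations: A -> P^(-1)AP (same characteristic polynomial)
2. Transpose: A^T has the same eigenvalues as A

Eigenvalues are NOT preserved by:
- Adding identity: eigenvalues become -3+1, 0+1
- Scaling: eigenvalues become -6, 0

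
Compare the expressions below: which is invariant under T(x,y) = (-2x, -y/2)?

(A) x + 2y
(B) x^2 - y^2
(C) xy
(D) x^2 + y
C

An expression E(x,y) is invariant under T if E(T(x,y)) = E(x,y). Here T(x,y) = (-2x, -y/2).
Substitute the transformed coordinates into each option and compare with the original:
(A) x + 2y  ->  (-2x) + 2(-y/2) = -2x - y   [differs from x + 2y: not invariant]
(B) x^2 - y^2  ->  (-2x)^2 - (-y/2)^2 = 4x^2 - y^2/4   [differs from x^2 - y^2: not invariant]
(C) xy  ->  (-2x)(-y/2) = xy   [equals xy: invariant]
(D) x^2 + y  ->  (-2x)^2 + (-y/2) = 4x^2 - y/2   [differs from x^2 + y: not invariant]

Only option (C), xy, is unchanged by the transformation.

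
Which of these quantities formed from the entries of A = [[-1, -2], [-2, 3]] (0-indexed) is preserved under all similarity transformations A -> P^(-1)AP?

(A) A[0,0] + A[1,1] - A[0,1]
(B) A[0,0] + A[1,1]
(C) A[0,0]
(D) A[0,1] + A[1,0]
B

A[0,0] + A[1,1] is the trace of A. By the cyclic property of the trace, tr(P^(-1)AP) = tr(APP^(-1)) = tr(A), so it is the same for every matrix similar to A.

The other combinations are not similarity invariants. For example, take P = [[1, 1], [1, 2]] (det P = 1), so P^(-1) = [[2, -1], [-1, 1]] and
B = P^(-1)AP = [[-7, -14], [4, 9]].
Evaluating each option on A and on B:
(A) A[0,0] + A[1,1] - A[0,1]: 4 for A, 16 for B -> changes
(B) A[0,0] + A[1,1]: 2 for A, 2 for B -> unchanged
(C) A[0,0]: -1 for A, -7 for B -> changes
(D) A[0,1] + A[1,0]: -4 for A, -10 for B -> changes

Only (B) A[0,0] + A[1,1] = 2 survives (and it does so for every P, not just this one), so it is the invariant.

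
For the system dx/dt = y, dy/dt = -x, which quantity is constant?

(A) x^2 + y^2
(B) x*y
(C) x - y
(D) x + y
A

A first integral I satisfies dI/dt = 0 along every solution. Differentiate each option and use the equation of motion:
(A) d/dt[x^2 + y^2] = 2x*dx/dt + 2y*dy/dt = 2x*y + 2y*(-x) = 0
(B) d/dt[x*y] = (dx/dt)y + x(dy/dt) = y^2 - x^2, not identically 0
(C) d/dt[x - y] = y - (-x) = x + y, not identically 0
(D) d/dt[x + y] = y + (-x) = y - x, not identically 0

Only (A) has zero time-derivative. So x^2 + y^2 (the squared radius; trajectories are circles) is the conserved quantity.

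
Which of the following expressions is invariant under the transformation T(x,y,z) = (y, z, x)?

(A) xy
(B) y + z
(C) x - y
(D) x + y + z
D

Apply T(x,y,z) = (y, z, x) to each option, i.e. replace (x, y, z) by the transformed coordinates.
Substitute the transformed coordinates into each option and compare with the original:
(A) xy  ->  (y)(z) = yz   [differs from xy: not invariant]
(B) y + z  ->  (z) + (x) = x + z   [differs from y + z: not invariant]
(C) x - y  ->  (y) - (z) = y - z   [differs from x - y: not invariant]
(D) x + y + z  ->  (y) + (z) + (x) = x + y + z   [equals x + y + z: invariant]

Only option (D), x + y + z, is unchanged by the transformation.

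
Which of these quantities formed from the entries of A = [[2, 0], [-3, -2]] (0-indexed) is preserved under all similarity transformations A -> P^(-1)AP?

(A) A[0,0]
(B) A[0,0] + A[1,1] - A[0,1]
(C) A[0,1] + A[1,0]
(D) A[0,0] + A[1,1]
D

A[0,0] + A[1,1] is the trace of A. By the cyclic property of the trace, tr(P^(-1)AP) = tr(APP^(-1)) = tr(A), so it is the same for every matrix similar to A.

The other combinations are not similarity invariants. For example, take P = [[1, -1], [0, 1]] (det P = 1), so P^(-1) = [[1, 1], [0, 1]] and
B = P^(-1)AP = [[-1, -1], [-3, 1]].
Evaluating each option on A and on B:
(A) A[0,0]: 2 for A, -1 for B -> changes
(B) A[0,0] + A[1,1] - A[0,1]: 0 for A, 1 for B -> changes
(C) A[0,1] + A[1,0]: -3 for A, -4 for B -> changes
(D) A[0,0] + A[1,1]: 0 for A, 0 for B -> unchanged

Only (D) A[0,0] + A[1,1] = 0 survives (and it does so for every P, not just this one), so it is the invariant.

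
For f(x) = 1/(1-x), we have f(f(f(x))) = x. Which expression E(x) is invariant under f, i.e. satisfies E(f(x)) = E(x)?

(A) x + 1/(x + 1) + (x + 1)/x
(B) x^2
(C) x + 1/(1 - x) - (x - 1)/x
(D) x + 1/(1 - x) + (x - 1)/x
D

Replace x by f(x) = 1/(1 - x) in each option and simplify. As a quick numerical cross-check, also compare E(4) with E(f(4)) = E(-1/3).

(A) x + 1/(x + 1) + (x + 1)/x  ->  (1/(1 - x)) + 1/((1/(1 - x)) + 1) + ((1/(1 - x)) + 1)/(1/(1 - x)) = (-x^3 + 6x^2 - 11x + 7)/(x^2 - 3x + 2); check: E(4) = 109/20 but E(-1/3) = -5/6.   [not invariant]
(B) x^2  ->  (1/(1 - x))^2 = (x - 1)^(-2); check: E(4) = 16 but E(-1/3) = 1/9.   [not invariant]
(C) x + 1/(1 - x) - (x - 1)/x  ->  (1/(1 - x)) + 1/(1 - (1/(1 - x))) - ((1/(1 - x)) - 1)/(1/(1 - x)) = (x^2(1 - x) - x + (x - 1)^2)/(x(x - 1)); check: E(4) = 35/12 but E(-1/3) = -43/12.   [not invariant]
(D) x + 1/(1 - x) + (x - 1)/x  ->  (1/(1 - x)) + 1/(1 - (1/(1 - x))) + ((1/(1 - x)) - 1)/(1/(1 - x)), which simplifies back to x + 1/(1 - x) + (x - 1)/x; check: E(4) = 53/12, E(-1/3) = 53/12.   [invariant]

Only (D) is unchanged. Indeed f(f(x)) = 1/(1 - 1/(1-x)) = (1-x)/(-x) = (x-1)/x, so E(x) = x + f(x) + f(f(x)) is the sum over the whole 3-cycle; applying f just permutes the three terms cyclically (x -> f(x) -> f(f(x)) -> x), leaving the sum unchanged.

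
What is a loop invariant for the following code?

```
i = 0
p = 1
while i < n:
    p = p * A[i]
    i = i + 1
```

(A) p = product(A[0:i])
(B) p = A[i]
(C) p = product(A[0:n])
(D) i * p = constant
A

A loop invariant must hold before the first iteration and be re-established by every execution of the body.

(A) p = product(A[0:i]): Initially i = 0 and p = 1 = product of the empty slice A[0:0]. If p = product(A[0:i]) holds at the top of an iteration, the body sets p to product(A[0:i]) * A[i] = product(A[0:i+1]) and then i to i+1, so the property is restored. At exit i = n, giving p = product(A[0:n]).

The other options fail:
(B) p = A[i]: after the first iteration p = A[0] but i = 1; in general p is a product of several elements, not a single one.
(C) p = product(A[0:n]): false before the loop (p = 1, not the full product) -- it only becomes true at exit.
(D) i * p = constant: initially i * p = 0, but after one iteration it is 1 * A[0], which is nonzero in general.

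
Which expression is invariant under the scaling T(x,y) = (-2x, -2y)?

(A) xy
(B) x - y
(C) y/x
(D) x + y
C

Under the uniform scaling T(x,y) = (-2x, -2y):
Substitute the transformed coordinates into each option and compare with the original:
(A) xy  ->  (-2x)(-2y) = 4xy   [differs from xy: not invariant]
(B) x - y  ->  (-2x) - (-2y) = -2x + 2y   [differs from x - y: not invariant]
(C) y/x  ->  (-2y)/(-2x) = y/x   [equals y/x: invariant]
(D) x + y  ->  (-2x) + (-2y) = -2x - 2y   [differs from x + y: not invariant]

Only option (C), y/x, is unchanged by the transformation.
The common factor -2 cancels in a ratio of coordinates, while sums, products and sums of squares pick up factors of -2 or 4.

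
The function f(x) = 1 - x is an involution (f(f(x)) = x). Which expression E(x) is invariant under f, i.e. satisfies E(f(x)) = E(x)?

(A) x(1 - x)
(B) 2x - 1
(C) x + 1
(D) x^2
A

Replace x by f(x) = 1 - x in each option and simplify. As a quick numerical cross-check, also compare E(3) with E(f(3)) = E(-2).

(A) x(1 - x)  ->  (1 - x)(1 - (1 - x)), which simplifies back to x(1 - x); check: E(3) = -6, E(-2) = -6.   [invariant]
(B) 2x - 1  ->  2(1 - x) - 1 = 1 - 2x; check: E(3) = 5 but E(-2) = -5.   [not invariant]
(C) x + 1  ->  (1 - x) + 1 = 2 - x; check: E(3) = 4 but E(-2) = -1.   [not invariant]
(D) x^2  ->  (1 - x)^2 = (x - 1)^2; check: E(3) = 9 but E(-2) = 4.   [not invariant]

Only (A) is unchanged. E is symmetric under swapping x with f(x) = 1 - x, which is exactly what an involution does.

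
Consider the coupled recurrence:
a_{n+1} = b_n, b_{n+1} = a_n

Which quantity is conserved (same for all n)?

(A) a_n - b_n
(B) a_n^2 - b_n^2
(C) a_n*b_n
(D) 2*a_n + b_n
C

Replace a_n by a_{n+1} = b_n and b_n by b_{n+1} = a_n in each option and simplify:
(A) a_n - b_n  ->  (b_n) - (a_n) = -a_n + b_n   [not conserved]
(B) a_n^2 - b_n^2  ->  (b_n)^2 - (a_n)^2 = -a_n^2 + b_n^2   [not conserved]
(C) a_n*b_n  ->  (b_n)*(a_n) = a_n*b_n   [conserved]
(D) 2*a_n + b_n  ->  2*(b_n) + (a_n) = a_n + 2*b_n   [not conserved]

Only (C) a_n*b_n returns to itself after one step, so it is the conserved quantity.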